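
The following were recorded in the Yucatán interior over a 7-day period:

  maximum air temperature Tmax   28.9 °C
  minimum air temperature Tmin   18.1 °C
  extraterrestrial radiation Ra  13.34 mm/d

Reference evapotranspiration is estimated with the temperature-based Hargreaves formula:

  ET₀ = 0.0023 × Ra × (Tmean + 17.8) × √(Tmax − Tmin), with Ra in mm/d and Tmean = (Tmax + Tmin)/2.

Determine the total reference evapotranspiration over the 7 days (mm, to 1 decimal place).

29.2 mm

Tmean = (28.9 + 18.1)/2 = 23.50 °C
ET₀ = 0.0023 × 13.34 × (23.50 + 17.8) × √10.8 = 0.0023 × 13.34 × 41.30 × 3.2863 = 4.1643 mm/d
Over 7 days: 4.1643 × 7 = 29.150 mm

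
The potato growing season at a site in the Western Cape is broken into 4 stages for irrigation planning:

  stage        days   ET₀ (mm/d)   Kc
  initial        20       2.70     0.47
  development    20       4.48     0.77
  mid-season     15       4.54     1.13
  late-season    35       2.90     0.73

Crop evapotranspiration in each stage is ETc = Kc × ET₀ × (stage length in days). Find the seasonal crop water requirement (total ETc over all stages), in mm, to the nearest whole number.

initial: 0.47 × 2.70 × 20 = 25.38 mm
development: 0.77 × 4.48 × 20 = 68.99 mm
mid-season: 1.13 × 4.54 × 15 = 76.95 mm
late-season: 0.73 × 2.90 × 35 = 74.10 mm
Seasonal total = 245.42 mm

245 mm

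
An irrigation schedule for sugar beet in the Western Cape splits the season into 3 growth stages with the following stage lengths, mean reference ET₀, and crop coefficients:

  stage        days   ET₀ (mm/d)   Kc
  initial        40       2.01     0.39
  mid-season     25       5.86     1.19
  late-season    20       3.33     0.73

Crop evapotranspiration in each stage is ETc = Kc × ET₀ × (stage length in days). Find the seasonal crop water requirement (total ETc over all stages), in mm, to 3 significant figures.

initial: 0.39 × 2.01 × 40 = 31.36 mm
mid-season: 1.19 × 5.86 × 25 = 174.34 mm
late-season: 0.73 × 3.33 × 20 = 48.62 mm
Seasonal total = 254.32 mm

254 mm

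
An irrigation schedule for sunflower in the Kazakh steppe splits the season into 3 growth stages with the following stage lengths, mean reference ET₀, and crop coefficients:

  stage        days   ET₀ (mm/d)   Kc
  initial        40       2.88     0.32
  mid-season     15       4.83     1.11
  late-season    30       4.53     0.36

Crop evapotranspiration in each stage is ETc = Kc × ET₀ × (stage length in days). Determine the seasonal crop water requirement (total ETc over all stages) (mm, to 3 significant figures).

initial: 0.32 × 2.88 × 40 = 36.86 mm
mid-season: 1.11 × 4.83 × 15 = 80.42 mm
late-season: 0.36 × 4.53 × 30 = 48.92 mm
Seasonal total = 166.20 mm

166 mm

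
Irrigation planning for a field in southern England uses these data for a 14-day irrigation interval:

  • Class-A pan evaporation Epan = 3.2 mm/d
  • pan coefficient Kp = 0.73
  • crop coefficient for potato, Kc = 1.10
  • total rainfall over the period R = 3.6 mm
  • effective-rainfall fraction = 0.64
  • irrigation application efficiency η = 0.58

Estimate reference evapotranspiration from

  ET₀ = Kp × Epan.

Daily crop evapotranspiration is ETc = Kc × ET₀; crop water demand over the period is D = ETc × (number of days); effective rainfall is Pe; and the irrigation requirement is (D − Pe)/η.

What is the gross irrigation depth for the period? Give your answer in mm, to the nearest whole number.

ET₀ = 0.73 × 3.2 = 2.3360 mm/d
ETc = Kc × ET₀ = 1.10 × 2.3360 = 2.5696 mm/d
Crop demand D = ETc × 14 d = 2.5696 × 14 = 35.974 mm
Pe = 0.64 × 3.6 = 2.304 mm
D − Pe = 35.974 − 2.304 = 33.670 mm
Gross irrigation = 33.670 / 0.58 = 58.052 mm

58 mm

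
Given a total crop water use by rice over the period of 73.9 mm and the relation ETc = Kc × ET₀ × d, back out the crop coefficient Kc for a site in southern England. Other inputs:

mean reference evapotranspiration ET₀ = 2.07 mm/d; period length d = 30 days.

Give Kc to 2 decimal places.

1.19

ETc = Kc × ET₀ × d  ⇒  Kc = ETc / (ET₀ × d)
Kc = 73.9 / (2.07 × 30) = 73.9 / 62.10 = 1.1900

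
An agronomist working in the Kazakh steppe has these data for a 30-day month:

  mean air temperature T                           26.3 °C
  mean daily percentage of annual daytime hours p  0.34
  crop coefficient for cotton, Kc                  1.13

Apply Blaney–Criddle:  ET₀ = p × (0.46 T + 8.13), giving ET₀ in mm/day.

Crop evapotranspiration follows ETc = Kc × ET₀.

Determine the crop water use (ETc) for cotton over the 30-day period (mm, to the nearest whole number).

233 mm

ET₀ = 0.34 × (0.46 × 26.3 + 8.13) = 0.34 × 20.228 = 6.8775 mm/d
ETc = Kc × ET₀ = 1.13 × 6.8775 = 7.7716 mm/d
Over 30 days: 7.7716 × 30 = 233.148 mm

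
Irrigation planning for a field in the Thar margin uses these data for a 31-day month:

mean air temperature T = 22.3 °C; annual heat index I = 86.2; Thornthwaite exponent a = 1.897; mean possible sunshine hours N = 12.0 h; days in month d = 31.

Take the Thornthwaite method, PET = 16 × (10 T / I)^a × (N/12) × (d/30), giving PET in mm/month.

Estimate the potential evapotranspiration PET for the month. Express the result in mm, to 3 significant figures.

10T/I = 10 × 22.3 / 86.2 = 2.5870
(10T/I)^a = 2.5870^1.897 = 6.0684
Uncorrected PET = 16 × 6.0684 = 97.094 mm
Correction = (N/12)(d/30) = (12.0/12)(31/30) = 1.0333
PET = 97.094 × 1.0333 = 100.327 mm/month

100 mm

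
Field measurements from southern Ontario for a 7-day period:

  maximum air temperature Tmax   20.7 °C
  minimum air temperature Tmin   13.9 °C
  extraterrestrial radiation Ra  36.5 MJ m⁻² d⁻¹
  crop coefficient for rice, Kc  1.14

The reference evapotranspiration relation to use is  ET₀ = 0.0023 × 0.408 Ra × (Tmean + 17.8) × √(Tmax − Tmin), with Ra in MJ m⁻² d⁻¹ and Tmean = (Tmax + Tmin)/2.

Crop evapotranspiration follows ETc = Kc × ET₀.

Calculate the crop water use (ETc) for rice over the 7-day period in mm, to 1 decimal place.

25.0 mm

Tmean = (20.7 + 13.9)/2 = 17.30 °C
0.408 Ra = 0.408 × 36.5 = 14.8920 mm/d equivalent
ET₀ = 0.0023 × 14.8920 × (17.30 + 17.8) × √6.8 = 0.0023 × 14.8920 × 35.10 × 2.6077 = 3.1351 mm/d
ETc = Kc × ET₀ = 1.14 × 3.1351 = 3.5740 mm/d
Over 7 days: 3.5740 × 7 = 25.018 mm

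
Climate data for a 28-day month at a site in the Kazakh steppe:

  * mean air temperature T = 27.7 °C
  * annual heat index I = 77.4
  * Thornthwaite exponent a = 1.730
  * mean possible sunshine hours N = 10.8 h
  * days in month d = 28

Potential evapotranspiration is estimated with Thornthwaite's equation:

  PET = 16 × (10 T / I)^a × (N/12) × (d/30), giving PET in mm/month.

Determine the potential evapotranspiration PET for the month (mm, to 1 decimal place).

10T/I = 10 × 27.7 / 77.4 = 3.5788
(10T/I)^a = 3.5788^1.730 = 9.0775
Uncorrected PET = 16 × 9.0775 = 145.240 mm
Correction = (N/12)(d/30) = (10.8/12)(28/30) = 0.8400
PET = 145.240 × 0.8400 = 122.002 mm/month

122.0 mm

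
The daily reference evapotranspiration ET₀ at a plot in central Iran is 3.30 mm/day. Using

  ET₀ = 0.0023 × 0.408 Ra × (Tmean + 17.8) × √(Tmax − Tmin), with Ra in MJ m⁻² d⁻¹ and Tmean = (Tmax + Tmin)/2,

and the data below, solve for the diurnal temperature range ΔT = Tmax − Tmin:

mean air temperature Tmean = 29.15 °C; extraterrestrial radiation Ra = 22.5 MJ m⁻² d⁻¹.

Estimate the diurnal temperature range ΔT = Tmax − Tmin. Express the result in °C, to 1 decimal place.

√ΔT = ET₀ / [0.0023 × 0.408 × Ra × (Tmean+17.8)] = 3.30 / (0.0023 × 9.1800 × 46.95) = 3.3290
ΔT = 3.3290² = 11.082 °C

11.1 °C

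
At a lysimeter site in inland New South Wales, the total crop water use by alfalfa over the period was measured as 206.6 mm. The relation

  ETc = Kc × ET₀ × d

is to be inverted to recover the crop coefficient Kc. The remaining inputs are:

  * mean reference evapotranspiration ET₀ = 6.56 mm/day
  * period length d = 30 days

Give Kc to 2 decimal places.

1.05

ETc = Kc × ET₀ × d  ⇒  Kc = ETc / (ET₀ × d)
Kc = 206.6 / (6.56 × 30) = 206.6 / 196.80 = 1.0498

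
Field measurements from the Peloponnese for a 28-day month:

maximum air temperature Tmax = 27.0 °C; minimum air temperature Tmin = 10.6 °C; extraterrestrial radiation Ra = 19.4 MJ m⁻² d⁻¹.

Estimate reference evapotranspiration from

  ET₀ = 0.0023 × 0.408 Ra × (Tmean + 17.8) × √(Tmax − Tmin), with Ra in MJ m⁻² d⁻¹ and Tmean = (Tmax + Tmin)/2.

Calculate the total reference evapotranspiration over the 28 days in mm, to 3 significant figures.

75.6 mm

Tmean = (27.0 + 10.6)/2 = 18.80 °C
0.408 Ra = 0.408 × 19.4 = 7.9152 mm/d equivalent
ET₀ = 0.0023 × 7.9152 × (18.80 + 17.8) × √16.4 = 0.0023 × 7.9152 × 36.60 × 4.0497 = 2.6983 mm/d
Over 28 days: 2.6983 × 28 = 75.552 mm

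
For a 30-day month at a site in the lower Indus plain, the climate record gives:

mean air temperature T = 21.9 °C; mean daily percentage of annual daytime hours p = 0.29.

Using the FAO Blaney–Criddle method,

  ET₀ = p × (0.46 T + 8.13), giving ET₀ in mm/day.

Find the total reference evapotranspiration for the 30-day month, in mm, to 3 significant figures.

ET₀ = 0.29 × (0.46 × 21.9 + 8.13) = 0.29 × 18.204 = 5.2792 mm/d
Monthly total = 5.2792 × 30 = 158.376 mm

158 mm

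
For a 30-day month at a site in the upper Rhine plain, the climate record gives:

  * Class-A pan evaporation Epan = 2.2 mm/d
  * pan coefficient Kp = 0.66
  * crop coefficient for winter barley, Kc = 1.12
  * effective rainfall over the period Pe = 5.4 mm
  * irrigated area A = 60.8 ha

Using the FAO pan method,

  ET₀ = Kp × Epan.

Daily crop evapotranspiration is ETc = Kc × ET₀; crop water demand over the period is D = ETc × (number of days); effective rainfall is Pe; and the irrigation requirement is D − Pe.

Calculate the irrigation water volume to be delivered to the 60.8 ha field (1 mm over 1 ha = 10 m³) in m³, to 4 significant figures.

ET₀ = 0.66 × 2.2 = 1.4520 mm/d
ETc = Kc × ET₀ = 1.12 × 1.4520 = 1.6262 mm/d
Crop demand D = ETc × 30 d = 1.6262 × 30 = 48.786 mm
D − Pe = 48.786 − 5.4 = 43.386 mm
Volume = 43.386 mm × 60.8 ha × 10 = 26378.7 m³

26380 m³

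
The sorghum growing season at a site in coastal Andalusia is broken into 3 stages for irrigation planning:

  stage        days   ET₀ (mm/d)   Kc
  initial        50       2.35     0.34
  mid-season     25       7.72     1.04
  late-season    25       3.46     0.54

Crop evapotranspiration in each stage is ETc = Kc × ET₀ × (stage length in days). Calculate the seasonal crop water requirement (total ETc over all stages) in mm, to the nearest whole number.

initial: 0.34 × 2.35 × 50 = 39.95 mm
mid-season: 1.04 × 7.72 × 25 = 200.72 mm
late-season: 0.54 × 3.46 × 25 = 46.71 mm
Seasonal total = 287.38 mm

287 mm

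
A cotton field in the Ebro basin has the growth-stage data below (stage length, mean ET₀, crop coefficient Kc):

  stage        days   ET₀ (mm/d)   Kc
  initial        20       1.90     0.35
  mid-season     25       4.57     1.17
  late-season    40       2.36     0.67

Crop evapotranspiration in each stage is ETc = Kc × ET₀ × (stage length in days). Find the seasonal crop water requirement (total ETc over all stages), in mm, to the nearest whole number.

initial: 0.35 × 1.90 × 20 = 13.30 mm
mid-season: 1.17 × 4.57 × 25 = 133.67 mm
late-season: 0.67 × 2.36 × 40 = 63.25 mm
Seasonal total = 210.22 mm

210 mm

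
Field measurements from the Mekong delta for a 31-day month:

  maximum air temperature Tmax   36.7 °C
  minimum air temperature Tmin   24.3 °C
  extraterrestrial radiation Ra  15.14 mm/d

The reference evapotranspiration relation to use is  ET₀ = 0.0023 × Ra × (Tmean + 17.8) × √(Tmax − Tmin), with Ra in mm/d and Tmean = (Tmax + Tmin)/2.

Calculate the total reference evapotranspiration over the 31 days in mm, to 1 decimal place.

183.6 mm

Tmean = (36.7 + 24.3)/2 = 30.50 °C
ET₀ = 0.0023 × 15.14 × (30.50 + 17.8) × √12.4 = 0.0023 × 15.14 × 48.30 × 3.5214 = 5.9227 mm/d
Over 31 days: 5.9227 × 31 = 183.604 mm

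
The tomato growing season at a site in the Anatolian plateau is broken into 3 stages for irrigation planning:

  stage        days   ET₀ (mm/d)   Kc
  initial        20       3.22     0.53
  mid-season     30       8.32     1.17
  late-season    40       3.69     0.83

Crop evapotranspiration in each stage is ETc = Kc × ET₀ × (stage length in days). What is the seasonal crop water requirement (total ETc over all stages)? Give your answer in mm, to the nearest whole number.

initial: 0.53 × 3.22 × 20 = 34.13 mm
mid-season: 1.17 × 8.32 × 30 = 292.03 mm
late-season: 0.83 × 3.69 × 40 = 122.51 mm
Seasonal total = 448.67 mm

449 mm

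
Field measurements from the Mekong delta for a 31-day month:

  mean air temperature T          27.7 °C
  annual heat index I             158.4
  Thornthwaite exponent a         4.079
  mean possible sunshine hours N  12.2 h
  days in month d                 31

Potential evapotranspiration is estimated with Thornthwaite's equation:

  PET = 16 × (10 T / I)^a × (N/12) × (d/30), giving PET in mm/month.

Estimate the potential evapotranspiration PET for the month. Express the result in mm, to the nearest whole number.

164 mm

10T/I = 10 × 27.7 / 158.4 = 1.7487
(10T/I)^a = 1.7487^4.079 = 9.7732
Uncorrected PET = 16 × 9.7732 = 156.371 mm
Correction = (N/12)(d/30) = (12.2/12)(31/30) = 1.0506
PET = 156.371 × 1.0506 = 164.283 mm/month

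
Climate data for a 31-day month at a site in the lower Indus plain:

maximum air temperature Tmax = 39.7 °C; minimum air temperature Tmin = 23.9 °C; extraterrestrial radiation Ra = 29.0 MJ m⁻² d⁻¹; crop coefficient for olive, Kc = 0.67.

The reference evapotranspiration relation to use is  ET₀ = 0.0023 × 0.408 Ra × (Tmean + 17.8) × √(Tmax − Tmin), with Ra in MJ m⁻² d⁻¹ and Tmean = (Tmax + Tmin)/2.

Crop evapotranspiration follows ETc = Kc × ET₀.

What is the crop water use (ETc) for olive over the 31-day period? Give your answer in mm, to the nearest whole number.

111 mm

Tmean = (39.7 + 23.9)/2 = 31.80 °C
0.408 Ra = 0.408 × 29.0 = 11.8320 mm/d equivalent
ET₀ = 0.0023 × 11.8320 × (31.80 + 17.8) × √15.8 = 0.0023 × 11.8320 × 49.60 × 3.9749 = 5.3653 mm/d
ETc = Kc × ET₀ = 0.67 × 5.3653 = 3.5948 mm/d
Over 31 days: 3.5948 × 31 = 111.439 mm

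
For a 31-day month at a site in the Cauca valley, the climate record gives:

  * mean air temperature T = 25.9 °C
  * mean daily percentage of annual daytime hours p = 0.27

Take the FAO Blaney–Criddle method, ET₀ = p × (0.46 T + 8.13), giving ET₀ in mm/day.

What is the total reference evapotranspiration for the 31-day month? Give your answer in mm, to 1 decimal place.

167.8 mm

ET₀ = 0.27 × (0.46 × 25.9 + 8.13) = 0.27 × 20.044 = 5.4119 mm/d
Monthly total = 5.4119 × 31 = 167.769 mm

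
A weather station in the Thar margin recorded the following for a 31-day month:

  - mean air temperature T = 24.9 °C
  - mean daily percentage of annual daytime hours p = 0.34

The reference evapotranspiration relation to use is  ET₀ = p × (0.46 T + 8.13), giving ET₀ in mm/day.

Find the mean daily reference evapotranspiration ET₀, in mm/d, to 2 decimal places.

ET₀ = 0.34 × (0.46 × 24.9 + 8.13) = 0.34 × 19.584 = 6.6586 mm/d

6.66 mm/d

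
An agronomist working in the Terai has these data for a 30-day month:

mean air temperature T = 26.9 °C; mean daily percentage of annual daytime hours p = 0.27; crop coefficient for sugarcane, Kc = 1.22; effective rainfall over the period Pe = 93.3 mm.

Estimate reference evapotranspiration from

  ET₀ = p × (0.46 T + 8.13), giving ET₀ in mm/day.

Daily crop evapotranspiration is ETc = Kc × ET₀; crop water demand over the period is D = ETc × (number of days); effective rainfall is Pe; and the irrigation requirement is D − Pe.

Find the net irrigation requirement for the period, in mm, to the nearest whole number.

109 mm

ET₀ = 0.27 × (0.46 × 26.9 + 8.13) = 0.27 × 20.504 = 5.5361 mm/d
ETc = Kc × ET₀ = 1.22 × 5.5361 = 6.7540 mm/d
Crop demand D = ETc × 30 d = 6.7540 × 30 = 202.620 mm
D − Pe = 202.620 − 93.3 = 109.320 mm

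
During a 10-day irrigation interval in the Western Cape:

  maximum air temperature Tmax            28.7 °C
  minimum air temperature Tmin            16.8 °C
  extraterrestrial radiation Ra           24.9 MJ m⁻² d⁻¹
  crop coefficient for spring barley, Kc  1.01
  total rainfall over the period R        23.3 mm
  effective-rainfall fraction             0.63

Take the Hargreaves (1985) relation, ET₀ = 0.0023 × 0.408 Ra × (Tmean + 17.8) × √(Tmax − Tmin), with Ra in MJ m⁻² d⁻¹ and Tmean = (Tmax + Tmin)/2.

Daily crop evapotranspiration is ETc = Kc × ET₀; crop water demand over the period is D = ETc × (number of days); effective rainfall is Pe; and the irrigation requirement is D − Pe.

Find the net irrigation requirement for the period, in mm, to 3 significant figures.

18.3 mm

Tmean = (28.7 + 16.8)/2 = 22.75 °C
0.408 Ra = 0.408 × 24.9 = 10.1592 mm/d equivalent
ET₀ = 0.0023 × 10.1592 × (22.75 + 17.8) × √11.9 = 0.0023 × 10.1592 × 40.55 × 3.4496 = 3.2685 mm/d
ETc = Kc × ET₀ = 1.01 × 3.2685 = 3.3012 mm/d
Crop demand D = ETc × 10 d = 3.3012 × 10 = 33.012 mm
Pe = 0.63 × 23.3 = 14.679 mm
D − Pe = 33.012 − 14.679 = 18.333 mm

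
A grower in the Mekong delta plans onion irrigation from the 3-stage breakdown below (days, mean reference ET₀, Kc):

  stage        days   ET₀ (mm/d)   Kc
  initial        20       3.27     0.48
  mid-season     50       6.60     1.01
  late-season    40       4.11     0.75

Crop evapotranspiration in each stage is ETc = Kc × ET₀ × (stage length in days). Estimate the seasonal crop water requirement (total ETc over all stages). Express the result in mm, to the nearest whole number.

488 mm

initial: 0.48 × 3.27 × 20 = 31.39 mm
mid-season: 1.01 × 6.60 × 50 = 333.30 mm
late-season: 0.75 × 4.11 × 40 = 123.30 mm
Seasonal total = 487.99 mm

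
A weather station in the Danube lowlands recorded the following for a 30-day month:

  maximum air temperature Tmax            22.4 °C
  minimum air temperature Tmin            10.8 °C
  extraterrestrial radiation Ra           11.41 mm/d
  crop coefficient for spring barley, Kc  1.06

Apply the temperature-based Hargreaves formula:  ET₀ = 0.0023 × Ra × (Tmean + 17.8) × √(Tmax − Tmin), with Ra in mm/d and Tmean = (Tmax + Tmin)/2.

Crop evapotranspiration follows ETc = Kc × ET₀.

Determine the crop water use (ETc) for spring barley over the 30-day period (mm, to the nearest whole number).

98 mm

Tmean = (22.4 + 10.8)/2 = 16.60 °C
ET₀ = 0.0023 × 11.41 × (16.60 + 17.8) × √11.6 = 0.0023 × 11.41 × 34.40 × 3.4059 = 3.0747 mm/d
ETc = Kc × ET₀ = 1.06 × 3.0747 = 3.2592 mm/d
Over 30 days: 3.2592 × 30 = 97.776 mm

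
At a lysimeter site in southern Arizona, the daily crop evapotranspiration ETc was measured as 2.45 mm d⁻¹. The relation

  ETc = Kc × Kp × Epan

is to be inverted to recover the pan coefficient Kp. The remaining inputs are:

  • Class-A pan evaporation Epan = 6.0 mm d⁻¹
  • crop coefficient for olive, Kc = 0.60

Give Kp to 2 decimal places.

0.68

ETc = Kc × Kp × Epan  ⇒  Kp = ETc / (Kc × Epan)
Kp = 2.45 / (0.60 × 6.0) = 2.45 / 3.600 = 0.6806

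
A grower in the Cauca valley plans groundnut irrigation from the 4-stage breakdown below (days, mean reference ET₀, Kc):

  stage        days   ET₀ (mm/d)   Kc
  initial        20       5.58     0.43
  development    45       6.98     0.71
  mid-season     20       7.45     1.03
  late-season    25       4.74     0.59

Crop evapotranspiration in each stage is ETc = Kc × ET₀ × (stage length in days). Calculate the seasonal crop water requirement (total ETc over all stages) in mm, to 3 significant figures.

initial: 0.43 × 5.58 × 20 = 47.99 mm
development: 0.71 × 6.98 × 45 = 223.01 mm
mid-season: 1.03 × 7.45 × 20 = 153.47 mm
late-season: 0.59 × 4.74 × 25 = 69.92 mm
Seasonal total = 494.39 mm

494 mm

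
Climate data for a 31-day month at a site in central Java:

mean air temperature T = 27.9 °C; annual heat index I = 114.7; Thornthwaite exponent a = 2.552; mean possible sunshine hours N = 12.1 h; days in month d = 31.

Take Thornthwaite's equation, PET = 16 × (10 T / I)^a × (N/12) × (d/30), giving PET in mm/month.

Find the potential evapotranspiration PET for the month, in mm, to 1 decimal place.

10T/I = 10 × 27.9 / 114.7 = 2.4324
(10T/I)^a = 2.4324^2.552 = 9.6641
Uncorrected PET = 16 × 9.6641 = 154.626 mm
Correction = (N/12)(d/30) = (12.1/12)(31/30) = 1.0419
PET = 154.626 × 1.0419 = 161.105 mm/month

161.1 mm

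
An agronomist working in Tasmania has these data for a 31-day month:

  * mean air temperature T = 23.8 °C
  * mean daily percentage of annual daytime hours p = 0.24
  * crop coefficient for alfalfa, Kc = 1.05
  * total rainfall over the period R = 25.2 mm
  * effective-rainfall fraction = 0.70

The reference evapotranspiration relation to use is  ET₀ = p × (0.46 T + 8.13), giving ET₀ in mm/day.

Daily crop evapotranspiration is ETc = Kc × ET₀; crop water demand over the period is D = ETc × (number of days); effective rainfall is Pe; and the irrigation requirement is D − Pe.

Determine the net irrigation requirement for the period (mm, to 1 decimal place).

ET₀ = 0.24 × (0.46 × 23.8 + 8.13) = 0.24 × 19.078 = 4.5787 mm/d
ETc = Kc × ET₀ = 1.05 × 4.5787 = 4.8076 mm/d
Crop demand D = ETc × 31 d = 4.8076 × 31 = 149.036 mm
Pe = 0.70 × 25.2 = 17.640 mm
D − Pe = 149.036 − 17.640 = 131.396 mm

131.4 mm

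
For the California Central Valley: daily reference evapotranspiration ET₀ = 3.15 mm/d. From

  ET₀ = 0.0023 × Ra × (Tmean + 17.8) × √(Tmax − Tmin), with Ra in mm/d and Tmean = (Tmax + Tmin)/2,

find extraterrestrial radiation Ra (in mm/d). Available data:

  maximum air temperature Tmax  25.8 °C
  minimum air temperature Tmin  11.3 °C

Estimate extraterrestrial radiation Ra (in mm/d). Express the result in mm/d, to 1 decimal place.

Tmean = 18.55 °C; √ΔT = 3.8079
Ra = ET₀ / [0.0023 × (Tmean+17.8) × √ΔT] = 3.15 / (0.0023 × 36.35 × 3.8079) = 9.894 mm/d

9.9 mm/d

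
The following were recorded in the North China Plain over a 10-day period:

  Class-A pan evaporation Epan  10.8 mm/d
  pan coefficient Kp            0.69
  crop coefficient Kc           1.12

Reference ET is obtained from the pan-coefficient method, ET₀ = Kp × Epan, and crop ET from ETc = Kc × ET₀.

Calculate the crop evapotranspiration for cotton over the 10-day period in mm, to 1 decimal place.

ET₀ = 0.69 × 10.8 = 7.4520 mm/d
ETc = Kc × ET₀ = 1.12 × 7.4520 = 8.3462 mm/d
Over 10 days: 8.3462 × 10 = 83.462 mm

83.5 mm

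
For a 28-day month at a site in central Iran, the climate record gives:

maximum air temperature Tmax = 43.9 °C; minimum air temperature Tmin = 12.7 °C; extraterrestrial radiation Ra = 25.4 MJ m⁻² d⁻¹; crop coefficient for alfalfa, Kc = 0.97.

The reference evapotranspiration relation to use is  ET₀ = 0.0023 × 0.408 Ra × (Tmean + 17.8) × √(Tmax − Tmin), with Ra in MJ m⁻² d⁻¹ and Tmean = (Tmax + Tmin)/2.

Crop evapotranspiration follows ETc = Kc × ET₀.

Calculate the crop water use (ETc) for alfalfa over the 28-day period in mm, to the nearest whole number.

Tmean = (43.9 + 12.7)/2 = 28.30 °C
0.408 Ra = 0.408 × 25.4 = 10.3632 mm/d equivalent
ET₀ = 0.0023 × 10.3632 × (28.30 + 17.8) × √31.2 = 0.0023 × 10.3632 × 46.10 × 5.5857 = 6.1376 mm/d
ETc = Kc × ET₀ = 0.97 × 6.1376 = 5.9535 mm/d
Over 28 days: 5.9535 × 28 = 166.698 mm

167 mm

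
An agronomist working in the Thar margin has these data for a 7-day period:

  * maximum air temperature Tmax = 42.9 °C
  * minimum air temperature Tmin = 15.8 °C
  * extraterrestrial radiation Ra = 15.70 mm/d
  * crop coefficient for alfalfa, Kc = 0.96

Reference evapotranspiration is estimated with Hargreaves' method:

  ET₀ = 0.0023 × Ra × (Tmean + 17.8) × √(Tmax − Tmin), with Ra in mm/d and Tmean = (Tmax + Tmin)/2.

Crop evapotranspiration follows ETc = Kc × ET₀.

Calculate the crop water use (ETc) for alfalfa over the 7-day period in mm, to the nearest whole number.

Tmean = (42.9 + 15.8)/2 = 29.35 °C
ET₀ = 0.0023 × 15.70 × (29.35 + 17.8) × √27.1 = 0.0023 × 15.70 × 47.15 × 5.2058 = 8.8633 mm/d
ETc = Kc × ET₀ = 0.96 × 8.8633 = 8.5088 mm/d
Over 7 days: 8.5088 × 7 = 59.562 mm

60 mm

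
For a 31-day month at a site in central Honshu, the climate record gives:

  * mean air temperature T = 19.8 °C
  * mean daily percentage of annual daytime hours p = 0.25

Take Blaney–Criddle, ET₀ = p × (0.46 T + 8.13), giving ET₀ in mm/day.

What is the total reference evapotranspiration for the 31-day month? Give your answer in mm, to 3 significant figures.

134 mm

ET₀ = 0.25 × (0.46 × 19.8 + 8.13) = 0.25 × 17.238 = 4.3095 mm/d
Monthly total = 4.3095 × 31 = 133.595 mm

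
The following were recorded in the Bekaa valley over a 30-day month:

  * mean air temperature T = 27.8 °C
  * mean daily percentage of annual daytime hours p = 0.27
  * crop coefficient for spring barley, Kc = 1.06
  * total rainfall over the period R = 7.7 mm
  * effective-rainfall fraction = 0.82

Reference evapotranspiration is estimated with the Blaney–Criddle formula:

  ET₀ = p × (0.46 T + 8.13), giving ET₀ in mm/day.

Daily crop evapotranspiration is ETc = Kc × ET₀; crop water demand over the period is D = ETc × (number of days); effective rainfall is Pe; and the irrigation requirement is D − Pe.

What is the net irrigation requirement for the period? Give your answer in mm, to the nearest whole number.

173 mm

ET₀ = 0.27 × (0.46 × 27.8 + 8.13) = 0.27 × 20.918 = 5.6479 mm/d
ETc = Kc × ET₀ = 1.06 × 5.6479 = 5.9868 mm/d
Crop demand D = ETc × 30 d = 5.9868 × 30 = 179.604 mm
Pe = 0.82 × 7.7 = 6.314 mm
D − Pe = 179.604 − 6.314 = 173.290 mm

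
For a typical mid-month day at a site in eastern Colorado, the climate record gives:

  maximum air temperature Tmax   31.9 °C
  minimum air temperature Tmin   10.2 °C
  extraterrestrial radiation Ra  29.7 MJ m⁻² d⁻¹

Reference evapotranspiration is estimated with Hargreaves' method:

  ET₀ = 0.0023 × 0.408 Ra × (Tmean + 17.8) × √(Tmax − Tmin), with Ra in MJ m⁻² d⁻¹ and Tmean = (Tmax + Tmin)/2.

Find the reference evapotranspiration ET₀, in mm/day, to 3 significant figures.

5.04 mm/day

Tmean = (31.9 + 10.2)/2 = 21.05 °C
0.408 Ra = 0.408 × 29.7 = 12.1176 mm/d equivalent
ET₀ = 0.0023 × 12.1176 × (21.05 + 17.8) × √21.7 = 0.0023 × 12.1176 × 38.85 × 4.6583 = 5.0439 mm/d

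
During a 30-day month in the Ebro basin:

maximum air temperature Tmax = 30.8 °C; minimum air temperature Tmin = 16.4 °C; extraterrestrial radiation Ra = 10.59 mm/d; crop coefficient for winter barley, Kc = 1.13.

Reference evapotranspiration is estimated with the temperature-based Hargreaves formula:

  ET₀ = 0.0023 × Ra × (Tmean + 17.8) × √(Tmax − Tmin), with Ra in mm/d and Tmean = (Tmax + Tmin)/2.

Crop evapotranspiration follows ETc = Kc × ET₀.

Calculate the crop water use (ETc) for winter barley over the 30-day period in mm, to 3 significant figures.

Tmean = (30.8 + 16.4)/2 = 23.60 °C
ET₀ = 0.0023 × 10.59 × (23.60 + 17.8) × √14.4 = 0.0023 × 10.59 × 41.40 × 3.7947 = 3.8265 mm/d
ETc = Kc × ET₀ = 1.13 × 3.8265 = 4.3239 mm/d
Over 30 days: 4.3239 × 30 = 129.717 mm

130 mm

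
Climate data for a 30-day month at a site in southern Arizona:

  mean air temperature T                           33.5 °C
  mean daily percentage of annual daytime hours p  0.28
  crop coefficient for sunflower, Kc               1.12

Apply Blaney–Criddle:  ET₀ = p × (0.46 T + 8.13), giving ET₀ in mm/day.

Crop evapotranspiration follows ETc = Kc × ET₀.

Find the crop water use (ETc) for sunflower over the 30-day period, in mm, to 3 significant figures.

221 mm

ET₀ = 0.28 × (0.46 × 33.5 + 8.13) = 0.28 × 23.540 = 6.5912 mm/d
ETc = Kc × ET₀ = 1.12 × 6.5912 = 7.3821 mm/d
Over 30 days: 7.3821 × 30 = 221.463 mm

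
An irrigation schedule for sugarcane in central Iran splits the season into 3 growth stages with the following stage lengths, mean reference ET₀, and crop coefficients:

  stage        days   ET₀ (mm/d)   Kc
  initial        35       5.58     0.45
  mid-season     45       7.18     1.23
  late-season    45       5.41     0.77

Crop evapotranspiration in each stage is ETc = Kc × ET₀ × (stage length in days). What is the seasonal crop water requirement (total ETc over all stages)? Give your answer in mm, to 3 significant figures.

initial: 0.45 × 5.58 × 35 = 87.89 mm
mid-season: 1.23 × 7.18 × 45 = 397.41 mm
late-season: 0.77 × 5.41 × 45 = 187.46 mm
Seasonal total = 672.76 mm

673 mm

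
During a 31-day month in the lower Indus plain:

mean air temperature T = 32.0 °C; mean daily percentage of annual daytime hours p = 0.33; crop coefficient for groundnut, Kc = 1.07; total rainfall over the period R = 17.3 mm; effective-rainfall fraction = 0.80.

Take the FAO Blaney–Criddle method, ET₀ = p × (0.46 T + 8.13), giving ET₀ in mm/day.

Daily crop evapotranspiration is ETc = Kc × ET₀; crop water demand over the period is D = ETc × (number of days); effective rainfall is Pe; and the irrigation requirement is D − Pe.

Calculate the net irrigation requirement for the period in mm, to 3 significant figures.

ET₀ = 0.33 × (0.46 × 32.0 + 8.13) = 0.33 × 22.850 = 7.5405 mm/d
ETc = Kc × ET₀ = 1.07 × 7.5405 = 8.0683 mm/d
Crop demand D = ETc × 31 d = 8.0683 × 31 = 250.117 mm
Pe = 0.80 × 17.3 = 13.840 mm
D − Pe = 250.117 − 13.840 = 236.277 mm

236 mm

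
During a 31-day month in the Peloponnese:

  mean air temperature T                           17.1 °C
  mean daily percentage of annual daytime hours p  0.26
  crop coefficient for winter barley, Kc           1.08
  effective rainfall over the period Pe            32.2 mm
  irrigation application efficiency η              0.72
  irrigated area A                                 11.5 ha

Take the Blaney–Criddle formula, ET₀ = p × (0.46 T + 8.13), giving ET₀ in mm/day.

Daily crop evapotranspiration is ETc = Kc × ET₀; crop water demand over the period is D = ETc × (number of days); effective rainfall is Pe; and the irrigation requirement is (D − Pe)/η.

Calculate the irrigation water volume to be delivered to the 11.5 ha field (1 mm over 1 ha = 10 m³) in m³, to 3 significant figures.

ET₀ = 0.26 × (0.46 × 17.1 + 8.13) = 0.26 × 15.996 = 4.1590 mm/d
ETc = Kc × ET₀ = 1.08 × 4.1590 = 4.4917 mm/d
Crop demand D = ETc × 31 d = 4.4917 × 31 = 139.243 mm
D − Pe = 139.243 − 32.2 = 107.043 mm
Gross irrigation = 107.043 / 0.72 = 148.671 mm
Volume = 148.671 mm × 11.5 ha × 10 = 17097.2 m³

17100 m³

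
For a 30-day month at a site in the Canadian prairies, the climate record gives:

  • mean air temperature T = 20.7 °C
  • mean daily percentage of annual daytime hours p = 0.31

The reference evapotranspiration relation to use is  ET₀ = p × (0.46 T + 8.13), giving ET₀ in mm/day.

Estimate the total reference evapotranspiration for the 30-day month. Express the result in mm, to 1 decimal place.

ET₀ = 0.31 × (0.46 × 20.7 + 8.13) = 0.31 × 17.652 = 5.4721 mm/d
Monthly total = 5.4721 × 30 = 164.163 mm

164.2 mm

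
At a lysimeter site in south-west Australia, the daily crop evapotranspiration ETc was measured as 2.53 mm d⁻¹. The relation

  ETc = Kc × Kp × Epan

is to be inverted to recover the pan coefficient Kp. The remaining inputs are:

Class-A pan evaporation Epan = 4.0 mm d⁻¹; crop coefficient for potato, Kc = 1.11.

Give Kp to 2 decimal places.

ETc = Kc × Kp × Epan  ⇒  Kp = ETc / (Kc × Epan)
Kp = 2.53 / (1.11 × 4.0) = 2.53 / 4.440 = 0.5698

0.57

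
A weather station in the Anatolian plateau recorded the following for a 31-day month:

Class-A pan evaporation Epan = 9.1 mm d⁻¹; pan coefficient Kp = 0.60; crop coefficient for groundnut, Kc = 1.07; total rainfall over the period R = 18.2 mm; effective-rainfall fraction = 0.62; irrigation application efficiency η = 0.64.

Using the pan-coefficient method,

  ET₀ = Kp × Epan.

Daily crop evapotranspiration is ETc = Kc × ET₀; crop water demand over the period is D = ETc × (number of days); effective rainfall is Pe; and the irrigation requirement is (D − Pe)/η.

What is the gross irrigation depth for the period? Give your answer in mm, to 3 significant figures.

ET₀ = 0.60 × 9.1 = 5.4600 mm/d
ETc = Kc × ET₀ = 1.07 × 5.4600 = 5.8422 mm/d
Crop demand D = ETc × 31 d = 5.8422 × 31 = 181.108 mm
Pe = 0.62 × 18.2 = 11.284 mm
D − Pe = 181.108 − 11.284 = 169.824 mm
Gross irrigation = 169.824 / 0.64 = 265.350 mm

265 mm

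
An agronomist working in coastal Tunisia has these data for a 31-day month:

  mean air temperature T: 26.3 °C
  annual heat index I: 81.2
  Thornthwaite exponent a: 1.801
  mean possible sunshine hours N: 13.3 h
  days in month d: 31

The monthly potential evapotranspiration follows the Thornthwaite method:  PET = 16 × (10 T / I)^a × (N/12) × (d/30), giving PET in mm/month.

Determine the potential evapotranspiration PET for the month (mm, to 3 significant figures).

10T/I = 10 × 26.3 / 81.2 = 3.2389
(10T/I)^a = 3.2389^1.801 = 8.3028
Uncorrected PET = 16 × 8.3028 = 132.845 mm
Correction = (N/12)(d/30) = (13.3/12)(31/30) = 1.1453
PET = 132.845 × 1.1453 = 152.147 mm/month

152 mm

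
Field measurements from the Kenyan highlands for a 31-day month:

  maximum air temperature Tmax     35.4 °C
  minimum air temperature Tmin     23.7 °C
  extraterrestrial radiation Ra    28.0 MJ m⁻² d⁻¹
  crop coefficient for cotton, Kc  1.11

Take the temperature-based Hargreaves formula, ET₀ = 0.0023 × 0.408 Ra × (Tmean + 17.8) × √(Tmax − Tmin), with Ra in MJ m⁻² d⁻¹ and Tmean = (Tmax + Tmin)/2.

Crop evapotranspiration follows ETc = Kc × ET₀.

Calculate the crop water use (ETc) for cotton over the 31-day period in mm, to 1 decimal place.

146.4 mm

Tmean = (35.4 + 23.7)/2 = 29.55 °C
0.408 Ra = 0.408 × 28.0 = 11.4240 mm/d equivalent
ET₀ = 0.0023 × 11.4240 × (29.55 + 17.8) × √11.7 = 0.0023 × 11.4240 × 47.35 × 3.4205 = 4.2555 mm/d
ETc = Kc × ET₀ = 1.11 × 4.2555 = 4.7236 mm/d
Over 31 days: 4.7236 × 31 = 146.432 mm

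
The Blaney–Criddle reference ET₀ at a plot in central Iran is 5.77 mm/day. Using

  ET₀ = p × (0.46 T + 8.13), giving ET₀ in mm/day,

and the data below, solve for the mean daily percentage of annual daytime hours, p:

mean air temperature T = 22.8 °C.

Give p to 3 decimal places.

p = ET₀ / (0.46 T + 8.13) = 5.77 / (0.46 × 22.8 + 8.13) = 5.77 / 18.618 = 0.3099

0.310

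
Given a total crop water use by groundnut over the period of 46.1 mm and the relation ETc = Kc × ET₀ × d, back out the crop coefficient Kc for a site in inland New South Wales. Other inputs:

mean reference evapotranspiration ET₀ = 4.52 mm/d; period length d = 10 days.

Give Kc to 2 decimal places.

1.02

ETc = Kc × ET₀ × d  ⇒  Kc = ETc / (ET₀ × d)
Kc = 46.1 / (4.52 × 10) = 46.1 / 45.20 = 1.0199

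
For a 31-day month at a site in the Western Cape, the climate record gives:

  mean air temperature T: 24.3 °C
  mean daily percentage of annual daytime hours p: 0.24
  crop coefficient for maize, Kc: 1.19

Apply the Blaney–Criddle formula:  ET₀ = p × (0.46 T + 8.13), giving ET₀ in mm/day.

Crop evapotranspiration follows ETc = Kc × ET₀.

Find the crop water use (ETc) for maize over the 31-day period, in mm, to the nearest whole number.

171 mm

ET₀ = 0.24 × (0.46 × 24.3 + 8.13) = 0.24 × 19.308 = 4.6339 mm/d
ETc = Kc × ET₀ = 1.19 × 4.6339 = 5.5143 mm/d
Over 31 days: 5.5143 × 31 = 170.943 mm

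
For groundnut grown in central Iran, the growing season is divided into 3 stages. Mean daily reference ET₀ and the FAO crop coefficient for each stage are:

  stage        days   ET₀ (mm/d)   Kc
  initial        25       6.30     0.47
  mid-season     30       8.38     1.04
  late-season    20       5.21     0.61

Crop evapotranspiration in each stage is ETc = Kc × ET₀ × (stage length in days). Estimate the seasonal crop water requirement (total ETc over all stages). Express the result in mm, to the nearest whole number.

399 mm

initial: 0.47 × 6.30 × 25 = 74.03 mm
mid-season: 1.04 × 8.38 × 30 = 261.46 mm
late-season: 0.61 × 5.21 × 20 = 63.56 mm
Seasonal total = 399.05 mm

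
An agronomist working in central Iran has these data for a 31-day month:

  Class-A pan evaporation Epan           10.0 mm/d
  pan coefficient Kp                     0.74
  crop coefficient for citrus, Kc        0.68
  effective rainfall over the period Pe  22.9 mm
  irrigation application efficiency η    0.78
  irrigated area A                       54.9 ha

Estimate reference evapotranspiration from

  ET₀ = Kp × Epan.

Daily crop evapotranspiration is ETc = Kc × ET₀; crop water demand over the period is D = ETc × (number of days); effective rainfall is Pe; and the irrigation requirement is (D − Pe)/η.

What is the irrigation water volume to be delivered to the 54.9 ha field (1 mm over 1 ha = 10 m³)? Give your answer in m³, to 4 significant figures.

93680 m³

ET₀ = 0.74 × 10.0 = 7.4000 mm/d
ETc = Kc × ET₀ = 0.68 × 7.4000 = 5.0320 mm/d
Crop demand D = ETc × 31 d = 5.0320 × 31 = 155.992 mm
D − Pe = 155.992 − 22.9 = 133.092 mm
Gross irrigation = 133.092 / 0.78 = 170.631 mm
Volume = 170.631 mm × 54.9 ha × 10 = 93676.4 m³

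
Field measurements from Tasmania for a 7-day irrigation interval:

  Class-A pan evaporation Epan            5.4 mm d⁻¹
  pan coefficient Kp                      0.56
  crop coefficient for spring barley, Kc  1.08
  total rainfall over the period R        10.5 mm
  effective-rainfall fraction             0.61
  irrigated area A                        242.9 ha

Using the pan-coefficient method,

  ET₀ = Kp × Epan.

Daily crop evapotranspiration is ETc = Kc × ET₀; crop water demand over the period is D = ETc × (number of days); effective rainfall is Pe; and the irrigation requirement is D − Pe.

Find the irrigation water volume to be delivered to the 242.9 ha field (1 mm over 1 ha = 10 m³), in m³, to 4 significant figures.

ET₀ = 0.56 × 5.4 = 3.0240 mm/d
ETc = Kc × ET₀ = 1.08 × 3.0240 = 3.2659 mm/d
Crop demand D = ETc × 7 d = 3.2659 × 7 = 22.861 mm
Pe = 0.61 × 10.5 = 6.405 mm
D − Pe = 22.861 − 6.405 = 16.456 mm
Volume = 16.456 mm × 242.9 ha × 10 = 39971.6 m³

39970 m³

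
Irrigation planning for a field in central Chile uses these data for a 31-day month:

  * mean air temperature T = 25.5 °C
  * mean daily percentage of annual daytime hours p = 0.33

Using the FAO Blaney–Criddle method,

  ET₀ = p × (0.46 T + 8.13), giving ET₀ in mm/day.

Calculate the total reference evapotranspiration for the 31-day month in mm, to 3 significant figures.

203 mm

ET₀ = 0.33 × (0.46 × 25.5 + 8.13) = 0.33 × 19.860 = 6.5538 mm/d
Monthly total = 6.5538 × 31 = 203.168 mm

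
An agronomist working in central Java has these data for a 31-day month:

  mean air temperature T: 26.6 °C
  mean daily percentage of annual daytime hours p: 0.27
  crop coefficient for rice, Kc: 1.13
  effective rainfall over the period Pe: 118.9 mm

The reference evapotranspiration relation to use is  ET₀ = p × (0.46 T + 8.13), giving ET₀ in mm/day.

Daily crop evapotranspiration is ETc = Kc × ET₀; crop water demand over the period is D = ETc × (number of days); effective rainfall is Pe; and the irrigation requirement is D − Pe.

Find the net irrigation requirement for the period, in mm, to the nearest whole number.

ET₀ = 0.27 × (0.46 × 26.6 + 8.13) = 0.27 × 20.366 = 5.4988 mm/d
ETc = Kc × ET₀ = 1.13 × 5.4988 = 6.2136 mm/d
Crop demand D = ETc × 31 d = 6.2136 × 31 = 192.622 mm
D − Pe = 192.622 − 118.9 = 73.722 mm

74 mm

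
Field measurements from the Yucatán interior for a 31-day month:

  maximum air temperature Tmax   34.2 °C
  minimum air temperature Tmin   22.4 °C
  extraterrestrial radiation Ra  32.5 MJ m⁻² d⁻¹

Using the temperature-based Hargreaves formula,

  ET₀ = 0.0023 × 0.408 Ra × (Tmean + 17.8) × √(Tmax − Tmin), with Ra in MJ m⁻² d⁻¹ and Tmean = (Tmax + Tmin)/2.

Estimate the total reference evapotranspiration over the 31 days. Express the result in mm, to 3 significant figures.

150 mm

Tmean = (34.2 + 22.4)/2 = 28.30 °C
0.408 Ra = 0.408 × 32.5 = 13.2600 mm/d equivalent
ET₀ = 0.0023 × 13.2600 × (28.30 + 17.8) × √11.8 = 0.0023 × 13.2600 × 46.10 × 3.4351 = 4.8296 mm/d
Over 31 days: 4.8296 × 31 = 149.718 mm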